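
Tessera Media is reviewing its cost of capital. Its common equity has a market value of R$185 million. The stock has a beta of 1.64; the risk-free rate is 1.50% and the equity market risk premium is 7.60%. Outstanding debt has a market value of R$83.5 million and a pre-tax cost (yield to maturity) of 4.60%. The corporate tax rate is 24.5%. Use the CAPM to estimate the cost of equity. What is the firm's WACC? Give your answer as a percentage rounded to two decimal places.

Cost of equity via CAPM: Re = 1.5% + 1.64 × 7.6% = 13.9640%.
Total capital V = 185 + 83.5 = 268.5.
Equity: weight = 185/268.5 = 0.6890; cost = 13.964%.
Debt: weight = 83.5/268.5 = 0.3110; after-tax cost = 4.6% × (1 − 24.5%) = 3.4730%.
WACC = 0.6890 × 13.9640% + 0.3110 × 3.4730% = 10.7014%.

10.70%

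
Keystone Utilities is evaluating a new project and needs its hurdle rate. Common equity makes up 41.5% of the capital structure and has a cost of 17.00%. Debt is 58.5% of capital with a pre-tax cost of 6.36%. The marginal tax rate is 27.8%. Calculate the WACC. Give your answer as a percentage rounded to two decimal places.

9.74%

After-tax cost of debt = 6.36% × (1 − 27.8%) = 4.5919%.
WACC = 0.415 × 17.0000% + 0.585 × 4.5919% = 9.7413%.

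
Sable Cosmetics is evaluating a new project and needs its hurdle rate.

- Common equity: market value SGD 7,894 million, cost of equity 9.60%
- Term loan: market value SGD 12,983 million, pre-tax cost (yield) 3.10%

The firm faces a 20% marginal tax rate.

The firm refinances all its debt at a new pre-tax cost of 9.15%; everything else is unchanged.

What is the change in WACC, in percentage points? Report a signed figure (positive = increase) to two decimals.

+3.01 pp

Current WACC:
Total capital V = 7894 + 12983 = 20877.
Equity: weight = 7894/20877 = 0.3781; cost = 9.6%.
Term loan: weight = 12983/20877 = 0.6219; after-tax cost = 3.1% × (1 − 20%) = 2.4800%.
WACC = 0.3781 × 9.6000% + 0.6219 × 2.4800% = 5.1722%.
After the change:
Total capital V = 7894 + 12983 = 20877.
Equity: weight = 7894/20877 = 0.3781; cost = 9.6%.
Term loan: weight = 12983/20877 = 0.6219; after-tax cost = 9.15% × (1 − 20%) = 7.3200%.
WACC = 0.3781 × 9.6000% + 0.6219 × 7.3200% = 8.1821%.
Change in WACC = 8.1821% − 5.1722% = 3.0099 pp.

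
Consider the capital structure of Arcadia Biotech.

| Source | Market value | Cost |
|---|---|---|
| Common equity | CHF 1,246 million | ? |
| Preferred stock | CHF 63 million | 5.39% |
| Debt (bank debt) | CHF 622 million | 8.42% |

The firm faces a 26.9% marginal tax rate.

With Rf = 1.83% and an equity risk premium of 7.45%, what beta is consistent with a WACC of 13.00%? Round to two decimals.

2.01

Total capital V = 1246 + 63 + 622 = 1931.
Equity weight = 1246/1931 = 0.6453.
Preferred weight = 63/1931 = 0.0326.
Bank debt weight = 622/1931 = 0.3221.
Debt contribution = 0.3221 × 8.42% × (1 − 26.9%) = 1.9826%.
Preferred contribution = 0.0326 × 5.39% = 0.1759%.
Required equity contribution = 13.0% − 2.1585% = 10.8415%  ⇒  Re = 16.8018%.
CAPM: 16.8018% = 1.83% + β × 7.45%  ⇒  β = 2.0096.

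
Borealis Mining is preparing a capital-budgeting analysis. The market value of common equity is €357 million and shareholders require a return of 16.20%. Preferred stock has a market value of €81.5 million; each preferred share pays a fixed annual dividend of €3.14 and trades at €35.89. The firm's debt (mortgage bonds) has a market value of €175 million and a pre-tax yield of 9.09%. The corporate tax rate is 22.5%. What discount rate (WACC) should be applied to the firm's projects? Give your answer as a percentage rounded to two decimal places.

Cost of preferred: Rp = 3.14 / 35.89 = 8.7490%.
Total capital V = 357 + 81.5 + 175 = 613.5.
Equity: weight = 357/613.5 = 0.5819; cost = 16.2%.
Preferred: weight = 81.5/613.5 = 0.1328; cost = 8.749%.
Mortgage bonds: weight = 175/613.5 = 0.2852; after-tax cost = 9.09% × (1 − 22.5%) = 7.0448%.
WACC = 0.5819 × 16.2000% + 0.1328 × 8.7490% + 0.2852 × 7.0448% = 12.5987%.

12.60%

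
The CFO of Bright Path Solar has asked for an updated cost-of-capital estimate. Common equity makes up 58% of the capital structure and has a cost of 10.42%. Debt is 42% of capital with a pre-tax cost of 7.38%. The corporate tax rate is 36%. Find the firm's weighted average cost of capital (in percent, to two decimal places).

8.03%

After-tax cost of debt = 7.38% × (1 − 36%) = 4.7232%.
WACC = 0.580 × 10.4200% + 0.420 × 4.7232% = 8.0273%.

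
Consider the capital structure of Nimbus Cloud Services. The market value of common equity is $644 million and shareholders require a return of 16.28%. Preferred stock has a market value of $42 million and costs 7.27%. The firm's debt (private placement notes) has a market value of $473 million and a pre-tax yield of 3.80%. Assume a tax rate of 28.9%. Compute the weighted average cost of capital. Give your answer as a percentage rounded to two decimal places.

Total capital V = 644 + 42 + 473 = 1159.
Equity: weight = 644/1159 = 0.5557; cost = 16.28%.
Preferred: weight = 42/1159 = 0.0362; cost = 7.27%.
Private placement notes: weight = 473/1159 = 0.4081; after-tax cost = 3.8% × (1 − 28.9%) = 2.7018%.
WACC = 0.5557 × 16.2800% + 0.0362 × 7.2700% + 0.4081 × 2.7018% = 10.4121%.

10.41%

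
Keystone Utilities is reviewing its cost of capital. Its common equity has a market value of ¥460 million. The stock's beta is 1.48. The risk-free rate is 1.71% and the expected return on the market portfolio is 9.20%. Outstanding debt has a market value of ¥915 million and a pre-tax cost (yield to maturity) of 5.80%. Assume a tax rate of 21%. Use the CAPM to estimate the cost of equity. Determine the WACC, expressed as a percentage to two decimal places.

Market risk premium = 9.2% − 1.71% = 7.49%.
Cost of equity via CAPM: Re = 1.71% + 1.48 × 7.49% = 12.7952%.
Total capital V = 460 + 915 = 1375.
Equity: weight = 460/1375 = 0.3345; cost = 12.7952%.
Debt: weight = 915/1375 = 0.6655; after-tax cost = 5.8% × (1 − 21%) = 4.5820%.
WACC = 0.3345 × 12.7952% + 0.6655 × 4.5820% = 7.3297%.

7.33%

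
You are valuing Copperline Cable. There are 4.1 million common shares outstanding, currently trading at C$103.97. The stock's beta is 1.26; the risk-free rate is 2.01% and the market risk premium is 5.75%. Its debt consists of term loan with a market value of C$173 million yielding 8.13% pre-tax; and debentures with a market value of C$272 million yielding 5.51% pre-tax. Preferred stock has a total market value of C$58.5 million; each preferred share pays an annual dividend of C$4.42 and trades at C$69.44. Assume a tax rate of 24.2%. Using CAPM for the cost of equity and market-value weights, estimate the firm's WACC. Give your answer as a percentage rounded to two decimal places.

7.01%

Cost of equity via CAPM: Re = 2.01% + 1.26 × 5.75% = 9.2550%.
Cost of preferred: Rp = 4.42 / 69.44 = 6.3652%.
Market value of equity E = 103.97 × 4.1m = 426.277m.
Total capital V = 426.277 + 58.5 + 173 + 272 = 929.777.
Equity: weight = 426.277/929.777 = 0.4585; cost = 9.255%.
Preferred: weight = 58.5/929.777 = 0.0629; cost = 6.3652%.
Term loan: weight = 173/929.777 = 0.1861; after-tax cost = 8.13% × (1 − 24.2%) = 6.1625%.
Debentures: weight = 272/929.777 = 0.2925; after-tax cost = 5.51% × (1 − 24.2%) = 4.1766%.
WACC = 0.4585 × 9.2550% + 0.0629 × 6.3652% + 0.1861 × 6.1625% + 0.2925 × 4.1766% = 7.0121%.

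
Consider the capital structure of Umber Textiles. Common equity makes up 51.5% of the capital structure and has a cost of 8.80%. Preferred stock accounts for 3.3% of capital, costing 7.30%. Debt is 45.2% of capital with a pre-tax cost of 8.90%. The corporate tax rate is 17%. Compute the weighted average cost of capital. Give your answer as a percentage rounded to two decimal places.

After-tax cost of debt = 8.9% × (1 − 17%) = 7.3870%.
WACC = 0.515 × 8.8000% + 0.033 × 7.3000% + 0.452 × 7.3870% = 8.1118%.

8.11%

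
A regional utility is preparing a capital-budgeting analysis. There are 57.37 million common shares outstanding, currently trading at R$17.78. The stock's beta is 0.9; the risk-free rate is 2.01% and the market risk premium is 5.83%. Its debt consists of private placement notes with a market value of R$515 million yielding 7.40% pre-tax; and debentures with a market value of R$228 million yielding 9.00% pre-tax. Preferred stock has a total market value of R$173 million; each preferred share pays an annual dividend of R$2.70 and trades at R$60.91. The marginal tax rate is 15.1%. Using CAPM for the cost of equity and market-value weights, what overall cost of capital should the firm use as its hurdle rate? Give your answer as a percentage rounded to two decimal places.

6.79%

Cost of equity via CAPM: Re = 2.01% + 0.9 × 5.83% = 7.2570%.
Cost of preferred: Rp = 2.7 / 60.91 = 4.4328%.
Market value of equity E = 17.78 × 57.37m = 1020.0386m.
Total capital V = 1020.0386 + 173 + 515 + 228 = 1936.0386.
Equity: weight = 1020.0386/1936.0386 = 0.5269; cost = 7.257%.
Preferred: weight = 173/1936.0386 = 0.0894; cost = 4.4328%.
Private placement notes: weight = 515/1936.0386 = 0.2660; after-tax cost = 7.4% × (1 − 15.1%) = 6.2826%.
Debentures: weight = 228/1936.0386 = 0.1178; after-tax cost = 9% × (1 − 15.1%) = 7.6410%.
WACC = 0.5269 × 7.2570% + 0.0894 × 4.4328% + 0.2660 × 6.2826% + 0.1178 × 7.6410% = 6.7907%.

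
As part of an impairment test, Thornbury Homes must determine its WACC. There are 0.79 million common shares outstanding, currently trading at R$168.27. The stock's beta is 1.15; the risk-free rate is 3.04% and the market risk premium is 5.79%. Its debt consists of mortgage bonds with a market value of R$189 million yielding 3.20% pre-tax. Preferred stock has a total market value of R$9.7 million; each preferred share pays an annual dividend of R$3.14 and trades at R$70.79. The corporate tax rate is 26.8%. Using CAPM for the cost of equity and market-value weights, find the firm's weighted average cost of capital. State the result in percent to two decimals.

Cost of equity via CAPM: Re = 3.04% + 1.15 × 5.79% = 9.6985%.
Cost of preferred: Rp = 3.14 / 70.79 = 4.4357%.
Market value of equity E = 168.27 × 0.79m = 132.9333m.
Total capital V = 132.9333 + 9.7 + 189 = 331.6333.
Equity: weight = 132.9333/331.6333 = 0.4008; cost = 9.6985%.
Preferred: weight = 9.7/331.6333 = 0.0292; cost = 4.4357%.
Mortgage bonds: weight = 189/331.6333 = 0.5699; after-tax cost = 3.2% × (1 − 26.8%) = 2.3424%.
WACC = 0.4008 × 9.6985% + 0.0292 × 4.4357% + 0.5699 × 2.3424% = 5.3523%.

5.35%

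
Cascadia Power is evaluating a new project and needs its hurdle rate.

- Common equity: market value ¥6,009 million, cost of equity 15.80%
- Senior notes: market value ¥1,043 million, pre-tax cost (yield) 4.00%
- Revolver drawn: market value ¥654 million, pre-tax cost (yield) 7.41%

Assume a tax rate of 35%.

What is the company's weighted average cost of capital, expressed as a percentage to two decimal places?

13.08%

Total capital V = 6009 + 1043 + 654 = 7706.
Equity: weight = 6009/7706 = 0.7798; cost = 15.8%.
Senior notes: weight = 1043/7706 = 0.1353; after-tax cost = 4% × (1 − 35%) = 2.6000%.
Revolver drawn: weight = 654/7706 = 0.0849; after-tax cost = 7.41% × (1 − 35%) = 4.8165%.
WACC = 0.7798 × 15.8000% + 0.1353 × 2.6000% + 0.0849 × 4.8165% = 13.0812%.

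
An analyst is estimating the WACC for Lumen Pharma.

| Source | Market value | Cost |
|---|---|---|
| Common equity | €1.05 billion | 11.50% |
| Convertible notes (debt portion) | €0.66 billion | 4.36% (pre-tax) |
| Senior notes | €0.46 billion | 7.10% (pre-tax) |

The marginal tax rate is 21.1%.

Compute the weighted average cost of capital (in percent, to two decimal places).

Total capital V = 1.05 + 0.66 + 0.46 = 2.17.
Equity: weight = 1.05/2.17 = 0.4839; cost = 11.5%.
Convertible notes (debt portion): weight = 0.66/2.17 = 0.3041; after-tax cost = 4.36% × (1 − 21.1%) = 3.4400%.
Senior notes: weight = 0.46/2.17 = 0.2120; after-tax cost = 7.1% × (1 − 21.1%) = 5.6019%.
WACC = 0.4839 × 11.5000% + 0.3041 × 3.4400% + 0.2120 × 5.6019% = 7.7983%.

7.80%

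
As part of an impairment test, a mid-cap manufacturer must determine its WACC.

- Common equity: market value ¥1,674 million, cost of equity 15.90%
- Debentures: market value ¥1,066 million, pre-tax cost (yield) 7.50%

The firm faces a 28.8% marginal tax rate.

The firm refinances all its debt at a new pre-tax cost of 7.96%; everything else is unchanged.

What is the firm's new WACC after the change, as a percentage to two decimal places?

11.92%

After the change:
Total capital V = 1674 + 1066 = 2740.
Equity: weight = 1674/2740 = 0.6109; cost = 15.9%.
Debentures: weight = 1066/2740 = 0.3891; after-tax cost = 7.96% × (1 − 28.8%) = 5.6675%.
WACC = 0.6109 × 15.9000% + 0.3891 × 5.6675% = 11.9190%.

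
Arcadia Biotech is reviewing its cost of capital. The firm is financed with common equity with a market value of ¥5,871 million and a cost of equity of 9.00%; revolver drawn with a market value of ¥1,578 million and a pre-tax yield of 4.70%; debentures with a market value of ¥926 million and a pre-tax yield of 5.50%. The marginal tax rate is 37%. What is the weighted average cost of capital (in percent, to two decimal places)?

7.25%

Total capital V = 5871 + 1578 + 926 = 8375.
Equity: weight = 5871/8375 = 0.7010; cost = 9%.
Revolver drawn: weight = 1578/8375 = 0.1884; after-tax cost = 4.7% × (1 − 37%) = 2.9610%.
Debentures: weight = 926/8375 = 0.1106; after-tax cost = 5.5% × (1 − 37%) = 3.4650%.
WACC = 0.7010 × 9.0000% + 0.1884 × 2.9610% + 0.1106 × 3.4650% = 7.2502%.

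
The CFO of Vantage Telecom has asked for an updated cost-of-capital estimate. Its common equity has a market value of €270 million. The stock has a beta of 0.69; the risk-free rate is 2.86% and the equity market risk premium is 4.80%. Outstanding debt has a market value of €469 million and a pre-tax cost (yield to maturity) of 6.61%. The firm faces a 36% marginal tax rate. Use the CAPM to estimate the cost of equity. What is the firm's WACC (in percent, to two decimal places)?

Cost of equity via CAPM: Re = 2.86% + 0.69 × 4.8% = 6.1720%.
Total capital V = 270 + 469 = 739.
Equity: weight = 270/739 = 0.3654; cost = 6.172%.
Debt: weight = 469/739 = 0.6346; after-tax cost = 6.61% × (1 − 36%) = 4.2304%.
WACC = 0.3654 × 6.1720% + 0.6346 × 4.2304% = 4.9398%.

4.94%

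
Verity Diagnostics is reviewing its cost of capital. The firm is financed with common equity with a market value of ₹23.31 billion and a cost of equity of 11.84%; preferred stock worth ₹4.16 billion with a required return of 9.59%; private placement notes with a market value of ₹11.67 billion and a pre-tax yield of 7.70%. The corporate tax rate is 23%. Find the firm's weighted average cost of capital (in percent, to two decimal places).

Total capital V = 23.31 + 4.16 + 11.67 = 39.14.
Equity: weight = 23.31/39.14 = 0.5956; cost = 11.84%.
Preferred: weight = 4.16/39.14 = 0.1063; cost = 9.59%.
Private placement notes: weight = 11.67/39.14 = 0.2982; after-tax cost = 7.7% × (1 − 23%) = 5.9290%.
WACC = 0.5956 × 11.8400% + 0.1063 × 9.5900% + 0.2982 × 5.9290% = 9.8384%.

9.84%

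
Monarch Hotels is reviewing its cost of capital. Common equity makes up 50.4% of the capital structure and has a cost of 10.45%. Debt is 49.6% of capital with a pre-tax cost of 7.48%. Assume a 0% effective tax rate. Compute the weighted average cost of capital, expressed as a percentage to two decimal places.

After-tax cost of debt = 7.48% × (1 − 0%) = 7.4800%.
WACC = 0.504 × 10.4500% + 0.496 × 7.4800% = 8.9769%.

8.98%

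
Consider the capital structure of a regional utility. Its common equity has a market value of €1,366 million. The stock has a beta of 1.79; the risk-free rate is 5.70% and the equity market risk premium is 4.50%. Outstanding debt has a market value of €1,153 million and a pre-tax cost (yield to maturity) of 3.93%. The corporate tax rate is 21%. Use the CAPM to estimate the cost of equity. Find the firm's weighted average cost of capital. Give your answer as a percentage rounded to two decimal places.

8.88%

Cost of equity via CAPM: Re = 5.7% + 1.79 × 4.5% = 13.7550%.
Total capital V = 1366 + 1153 = 2519.
Equity: weight = 1366/2519 = 0.5423; cost = 13.755%.
Debt: weight = 1153/2519 = 0.4577; after-tax cost = 3.93% × (1 − 21%) = 3.1047%.
WACC = 0.5423 × 13.7550% + 0.4577 × 3.1047% = 8.8801%.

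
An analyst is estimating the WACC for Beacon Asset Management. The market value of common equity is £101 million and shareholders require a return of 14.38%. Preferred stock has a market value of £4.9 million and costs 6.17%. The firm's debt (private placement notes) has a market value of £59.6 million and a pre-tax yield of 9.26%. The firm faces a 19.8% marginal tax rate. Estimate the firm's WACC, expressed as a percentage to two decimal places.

Total capital V = 101 + 4.9 + 59.6 = 165.5.
Equity: weight = 101/165.5 = 0.6103; cost = 14.38%.
Preferred: weight = 4.9/165.5 = 0.0296; cost = 6.17%.
Private placement notes: weight = 59.6/165.5 = 0.3601; after-tax cost = 9.26% × (1 − 19.8%) = 7.4265%.
WACC = 0.6103 × 14.3800% + 0.0296 × 6.1700% + 0.3601 × 7.4265% = 11.6328%.

11.63%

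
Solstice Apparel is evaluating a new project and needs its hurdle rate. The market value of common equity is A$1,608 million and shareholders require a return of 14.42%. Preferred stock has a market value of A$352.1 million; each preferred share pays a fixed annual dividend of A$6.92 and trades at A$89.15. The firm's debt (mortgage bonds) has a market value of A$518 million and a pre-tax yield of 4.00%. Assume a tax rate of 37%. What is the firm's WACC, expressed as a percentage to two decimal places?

10.99%

Cost of preferred: Rp = 6.92 / 89.15 = 7.7622%.
Total capital V = 1608 + 352.1 + 518 = 2478.1.
Equity: weight = 1608/2478.1 = 0.6489; cost = 14.42%.
Preferred: weight = 352.1/2478.1 = 0.1421; cost = 7.7622%.
Mortgage bonds: weight = 518/2478.1 = 0.2090; after-tax cost = 4% × (1 − 37%) = 2.5200%.
WACC = 0.6489 × 14.4200% + 0.1421 × 7.7622% + 0.2090 × 2.5200% = 10.9866%.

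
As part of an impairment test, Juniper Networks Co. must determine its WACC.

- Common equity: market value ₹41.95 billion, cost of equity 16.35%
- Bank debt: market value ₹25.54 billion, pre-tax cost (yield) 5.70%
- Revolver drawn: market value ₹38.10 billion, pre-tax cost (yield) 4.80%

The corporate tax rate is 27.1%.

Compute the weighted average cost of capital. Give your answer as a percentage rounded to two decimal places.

Total capital V = 41.95 + 25.54 + 38.1 = 105.59.
Equity: weight = 41.95/105.59 = 0.3973; cost = 16.35%.
Bank debt: weight = 25.54/105.59 = 0.2419; after-tax cost = 5.7% × (1 − 27.1%) = 4.1553%.
Revolver drawn: weight = 38.1/105.59 = 0.3608; after-tax cost = 4.8% × (1 − 27.1%) = 3.4992%.
WACC = 0.3973 × 16.3500% + 0.2419 × 4.1553% + 0.3608 × 3.4992% = 8.7634%.

8.76%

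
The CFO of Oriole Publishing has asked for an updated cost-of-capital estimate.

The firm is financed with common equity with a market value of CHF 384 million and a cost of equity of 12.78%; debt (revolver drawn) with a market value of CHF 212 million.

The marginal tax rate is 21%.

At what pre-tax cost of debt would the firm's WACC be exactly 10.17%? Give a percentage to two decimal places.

6.89%

Total capital V = 384 + 212 = 596.
Equity weight = 384/596 = 0.6443.
Revolver drawn weight = 212/596 = 0.3557.
Equity contribution = 0.6443 × 12.78% = 8.2341%.
Remaining for debt = 10.17% − 8.2341% = 1.9359%.
Rd × (1 − 21%) × 0.3557 = 1.9359%  ⇒  Rd = 6.8892%.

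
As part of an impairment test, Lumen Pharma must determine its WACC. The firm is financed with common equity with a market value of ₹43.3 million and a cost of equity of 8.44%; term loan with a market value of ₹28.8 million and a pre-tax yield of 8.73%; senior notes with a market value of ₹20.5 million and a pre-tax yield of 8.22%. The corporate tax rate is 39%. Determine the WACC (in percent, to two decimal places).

Total capital V = 43.3 + 28.8 + 20.5 = 92.6.
Equity: weight = 43.3/92.6 = 0.4676; cost = 8.44%.
Term loan: weight = 28.8/92.6 = 0.3110; after-tax cost = 8.73% × (1 − 39%) = 5.3253%.
Senior notes: weight = 20.5/92.6 = 0.2214; after-tax cost = 8.22% × (1 − 39%) = 5.0142%.
WACC = 0.4676 × 8.4400% + 0.3110 × 5.3253% + 0.2214 × 5.0142% = 6.7129%.

6.71%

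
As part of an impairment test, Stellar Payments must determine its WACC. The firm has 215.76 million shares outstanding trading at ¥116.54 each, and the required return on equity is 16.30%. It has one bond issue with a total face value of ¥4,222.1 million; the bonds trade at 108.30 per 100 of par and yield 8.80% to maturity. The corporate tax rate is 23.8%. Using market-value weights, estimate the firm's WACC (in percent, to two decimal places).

Market value of equity E = 116.54 × 215.76m = 25144.6704m. Market value of debt D = 4222.1m × 108.3/100 = 4572.5343m.
Total capital V = 25144.6704 + 4572.5343 = 29717.2047.
Equity: weight = 25144.6704/29717.2047 = 0.8461; cost = 16.3%.
Bonds outstanding: weight = 4572.5343/29717.2047 = 0.1539; after-tax cost = 8.8% × (1 − 23.8%) = 6.7056%.
WACC = 0.8461 × 16.3000% + 0.1539 × 6.7056% = 14.8237%.

14.82%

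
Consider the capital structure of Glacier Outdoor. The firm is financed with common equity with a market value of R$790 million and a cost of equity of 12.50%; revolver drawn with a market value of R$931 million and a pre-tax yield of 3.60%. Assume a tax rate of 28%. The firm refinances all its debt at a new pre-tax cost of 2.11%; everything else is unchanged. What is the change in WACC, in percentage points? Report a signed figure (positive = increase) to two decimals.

-0.58 pp

Current WACC:
Total capital V = 790 + 931 = 1721.
Equity: weight = 790/1721 = 0.4590; cost = 12.5%.
Revolver drawn: weight = 931/1721 = 0.5410; after-tax cost = 3.6% × (1 − 28%) = 2.5920%.
WACC = 0.4590 × 12.5000% + 0.5410 × 2.5920% = 7.1401%.
After the change:
Total capital V = 790 + 931 = 1721.
Equity: weight = 790/1721 = 0.4590; cost = 12.5%.
Revolver drawn: weight = 931/1721 = 0.5410; after-tax cost = 2.11% × (1 − 28%) = 1.5192%.
WACC = 0.4590 × 12.5000% + 0.5410 × 1.5192% = 6.5598%.
Change in WACC = 6.5598% − 7.1401% = -0.5803 pp.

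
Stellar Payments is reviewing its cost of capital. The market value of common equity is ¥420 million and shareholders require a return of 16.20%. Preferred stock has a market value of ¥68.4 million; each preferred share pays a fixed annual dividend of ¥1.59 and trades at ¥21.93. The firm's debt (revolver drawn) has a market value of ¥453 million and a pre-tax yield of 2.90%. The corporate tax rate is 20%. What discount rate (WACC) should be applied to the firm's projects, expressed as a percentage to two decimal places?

Cost of preferred: Rp = 1.59 / 21.93 = 7.2503%.
Total capital V = 420 + 68.4 + 453 = 941.4.
Equity: weight = 420/941.4 = 0.4461; cost = 16.2%.
Preferred: weight = 68.4/941.4 = 0.0727; cost = 7.2503%.
Revolver drawn: weight = 453/941.4 = 0.4812; after-tax cost = 2.9% × (1 − 20%) = 2.3200%.
WACC = 0.4461 × 16.2000% + 0.0727 × 7.2503% + 0.4812 × 2.3200% = 8.8707%.

8.87%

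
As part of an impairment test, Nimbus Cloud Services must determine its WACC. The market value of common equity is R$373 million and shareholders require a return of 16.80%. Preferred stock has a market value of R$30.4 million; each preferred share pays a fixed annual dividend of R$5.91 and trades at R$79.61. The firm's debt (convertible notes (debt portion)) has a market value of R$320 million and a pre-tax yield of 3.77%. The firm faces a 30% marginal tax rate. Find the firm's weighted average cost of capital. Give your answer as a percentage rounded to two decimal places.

Cost of preferred: Rp = 5.91 / 79.61 = 7.4237%.
Total capital V = 373 + 30.4 + 320 = 723.4.
Equity: weight = 373/723.4 = 0.5156; cost = 16.8%.
Preferred: weight = 30.4/723.4 = 0.0420; cost = 7.4237%.
Convertible notes (debt portion): weight = 320/723.4 = 0.4424; after-tax cost = 3.77% × (1 − 30%) = 2.6390%.
WACC = 0.5156 × 16.8000% + 0.0420 × 7.4237% + 0.4424 × 2.6390% = 10.1418%.

10.14%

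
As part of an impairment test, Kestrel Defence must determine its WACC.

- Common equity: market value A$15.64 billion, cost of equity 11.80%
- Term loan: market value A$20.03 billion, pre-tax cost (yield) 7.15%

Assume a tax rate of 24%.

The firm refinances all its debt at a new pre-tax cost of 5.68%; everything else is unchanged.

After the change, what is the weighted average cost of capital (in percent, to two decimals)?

7.60%

After the change:
Total capital V = 15.64 + 20.03 = 35.67.
Equity: weight = 15.64/35.67 = 0.4385; cost = 11.8%.
Term loan: weight = 20.03/35.67 = 0.5615; after-tax cost = 5.68% × (1 − 24%) = 4.3168%.
WACC = 0.4385 × 11.8000% + 0.5615 × 4.3168% = 7.5979%.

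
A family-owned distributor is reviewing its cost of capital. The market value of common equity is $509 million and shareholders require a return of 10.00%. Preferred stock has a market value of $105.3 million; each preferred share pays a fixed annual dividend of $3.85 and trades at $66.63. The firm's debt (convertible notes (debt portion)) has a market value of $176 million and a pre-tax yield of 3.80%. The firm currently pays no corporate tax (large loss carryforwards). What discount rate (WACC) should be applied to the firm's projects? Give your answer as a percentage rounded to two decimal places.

Cost of preferred: Rp = 3.85 / 66.63 = 5.7782%.
Total capital V = 509 + 105.3 + 176 = 790.3.
Equity: weight = 509/790.3 = 0.6441; cost = 10%.
Preferred: weight = 105.3/790.3 = 0.1332; cost = 5.7782%.
Convertible notes (debt portion): weight = 176/790.3 = 0.2227; after-tax cost = 3.8% × (1 − 0%) = 3.8000%.
WACC = 0.6441 × 10.0000% + 0.1332 × 5.7782% + 0.2227 × 3.8000% = 8.0567%.

8.06%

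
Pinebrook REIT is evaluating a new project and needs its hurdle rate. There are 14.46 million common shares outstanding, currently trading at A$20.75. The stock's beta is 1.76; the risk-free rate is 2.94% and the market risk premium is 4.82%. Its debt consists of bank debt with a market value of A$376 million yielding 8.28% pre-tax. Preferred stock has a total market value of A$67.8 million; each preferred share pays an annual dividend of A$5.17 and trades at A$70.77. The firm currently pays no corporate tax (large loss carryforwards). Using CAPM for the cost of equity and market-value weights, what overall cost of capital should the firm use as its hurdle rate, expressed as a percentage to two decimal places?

Cost of equity via CAPM: Re = 2.94% + 1.76 × 4.82% = 11.4232%.
Cost of preferred: Rp = 5.17 / 70.77 = 7.3054%.
Market value of equity E = 20.75 × 14.46m = 300.045m.
Total capital V = 300.045 + 67.8 + 376 = 743.845.
Equity: weight = 300.045/743.845 = 0.4034; cost = 11.4232%.
Preferred: weight = 67.8/743.845 = 0.0911; cost = 7.3054%.
Bank debt: weight = 376/743.845 = 0.5055; after-tax cost = 8.28% × (1 − 0%) = 8.2800%.
WACC = 0.4034 × 11.4232% + 0.0911 × 7.3054% + 0.5055 × 8.2800% = 9.4590%.

9.46%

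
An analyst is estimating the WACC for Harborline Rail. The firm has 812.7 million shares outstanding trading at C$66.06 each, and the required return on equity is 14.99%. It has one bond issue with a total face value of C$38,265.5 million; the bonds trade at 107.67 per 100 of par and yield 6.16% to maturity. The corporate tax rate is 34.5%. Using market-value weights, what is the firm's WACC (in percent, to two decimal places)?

10.23%

Market value of equity E = 66.06 × 812.7m = 53686.962m. Market value of debt D = 38265.5m × 107.67/100 = 41200.46385m.
Total capital V = 53686.962 + 41200.46385 = 94887.42585.
Equity: weight = 53686.962/94887.42585 = 0.5658; cost = 14.99%.
Bonds outstanding: weight = 41200.46385/94887.42585 = 0.4342; after-tax cost = 6.16% × (1 − 34.5%) = 4.0348%.
WACC = 0.5658 × 14.9900% + 0.4342 × 4.0348% = 10.2332%.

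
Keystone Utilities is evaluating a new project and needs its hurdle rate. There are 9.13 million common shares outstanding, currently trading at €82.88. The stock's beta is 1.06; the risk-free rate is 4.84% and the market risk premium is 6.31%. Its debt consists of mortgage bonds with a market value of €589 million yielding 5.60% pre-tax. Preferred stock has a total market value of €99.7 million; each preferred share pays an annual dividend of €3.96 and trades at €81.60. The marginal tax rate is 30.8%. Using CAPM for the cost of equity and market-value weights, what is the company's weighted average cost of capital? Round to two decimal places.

Cost of equity via CAPM: Re = 4.84% + 1.06 × 6.31% = 11.5286%.
Cost of preferred: Rp = 3.96 / 81.6 = 4.8529%.
Market value of equity E = 82.88 × 9.13m = 756.6944m.
Total capital V = 756.6944 + 99.7 + 589 = 1445.3944.
Equity: weight = 756.6944/1445.3944 = 0.5235; cost = 11.5286%.
Preferred: weight = 99.7/1445.3944 = 0.0690; cost = 4.8529%.
Mortgage bonds: weight = 589/1445.3944 = 0.4075; after-tax cost = 5.6% × (1 − 30.8%) = 3.8752%.
WACC = 0.5235 × 11.5286% + 0.0690 × 4.8529% + 0.4075 × 3.8752% = 7.9494%.

7.95%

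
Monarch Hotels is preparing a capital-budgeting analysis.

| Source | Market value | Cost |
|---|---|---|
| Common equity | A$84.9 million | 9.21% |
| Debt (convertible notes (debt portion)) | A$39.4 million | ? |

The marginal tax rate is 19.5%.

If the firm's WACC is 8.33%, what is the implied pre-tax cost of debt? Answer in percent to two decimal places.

7.99%

Total capital V = 84.9 + 39.4 = 124.3.
Equity weight = 84.9/124.3 = 0.6830.
Convertible notes (debt portion) weight = 39.4/124.3 = 0.3170.
Equity contribution = 0.6830 × 9.21% = 6.2907%.
Remaining for debt = 8.33% − 6.2907% = 2.0393%.
Rd × (1 − 19.5%) × 0.3170 = 2.0393%  ⇒  Rd = 7.9922%.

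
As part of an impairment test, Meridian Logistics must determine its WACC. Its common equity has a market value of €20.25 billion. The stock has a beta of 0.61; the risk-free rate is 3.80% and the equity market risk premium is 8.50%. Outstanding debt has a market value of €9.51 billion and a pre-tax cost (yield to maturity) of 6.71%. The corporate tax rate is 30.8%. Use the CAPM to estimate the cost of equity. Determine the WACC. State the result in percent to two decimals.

7.60%

Cost of equity via CAPM: Re = 3.8% + 0.61 × 8.5% = 8.9850%.
Total capital V = 20.25 + 9.51 = 29.76.
Equity: weight = 20.25/29.76 = 0.6804; cost = 8.985%.
Debt: weight = 9.51/29.76 = 0.3196; after-tax cost = 6.71% × (1 − 30.8%) = 4.6433%.
WACC = 0.6804 × 8.9850% + 0.3196 × 4.6433% = 7.5976%.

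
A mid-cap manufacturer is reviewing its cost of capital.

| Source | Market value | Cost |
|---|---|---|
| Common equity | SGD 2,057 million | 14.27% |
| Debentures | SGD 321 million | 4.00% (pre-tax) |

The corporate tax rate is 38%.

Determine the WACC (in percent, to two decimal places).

Total capital V = 2057 + 321 = 2378.
Equity: weight = 2057/2378 = 0.8650; cost = 14.27%.
Debentures: weight = 321/2378 = 0.1350; after-tax cost = 4% × (1 − 38%) = 2.4800%.
WACC = 0.8650 × 14.2700% + 0.1350 × 2.4800% = 12.6785%.

12.68%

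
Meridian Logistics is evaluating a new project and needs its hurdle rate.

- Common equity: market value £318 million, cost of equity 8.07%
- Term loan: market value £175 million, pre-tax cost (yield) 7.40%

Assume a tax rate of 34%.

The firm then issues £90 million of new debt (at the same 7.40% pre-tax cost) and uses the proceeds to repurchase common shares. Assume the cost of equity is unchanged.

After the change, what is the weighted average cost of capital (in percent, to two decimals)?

After the change:
Total capital V = 228 + 265 = 493.
Equity: weight = 228/493 = 0.4625; cost = 8.07%.
Term loan: weight = 265/493 = 0.5375; after-tax cost = 7.4% × (1 − 34%) = 4.8840%.
WACC = 0.4625 × 8.0700% + 0.5375 × 4.8840% = 6.3574%.

6.36%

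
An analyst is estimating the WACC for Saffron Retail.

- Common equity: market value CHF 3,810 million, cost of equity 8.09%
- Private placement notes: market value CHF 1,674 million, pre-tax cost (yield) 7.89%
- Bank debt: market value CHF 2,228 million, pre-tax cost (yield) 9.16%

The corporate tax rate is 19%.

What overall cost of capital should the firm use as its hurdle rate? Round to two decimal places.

7.53%

Total capital V = 3810 + 1674 + 2228 = 7712.
Equity: weight = 3810/7712 = 0.4940; cost = 8.09%.
Private placement notes: weight = 1674/7712 = 0.2171; after-tax cost = 7.89% × (1 − 19%) = 6.3909%.
Bank debt: weight = 2228/7712 = 0.2889; after-tax cost = 9.16% × (1 − 19%) = 7.4196%.
WACC = 0.4940 × 8.0900% + 0.2171 × 6.3909% + 0.2889 × 7.4196% = 7.5275%.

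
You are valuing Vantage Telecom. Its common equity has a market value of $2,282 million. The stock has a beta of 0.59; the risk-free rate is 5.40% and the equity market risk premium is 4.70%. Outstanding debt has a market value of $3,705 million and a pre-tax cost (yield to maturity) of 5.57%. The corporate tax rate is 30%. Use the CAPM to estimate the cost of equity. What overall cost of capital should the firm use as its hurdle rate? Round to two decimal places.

5.53%

Cost of equity via CAPM: Re = 5.4% + 0.59 × 4.7% = 8.1730%.
Total capital V = 2282 + 3705 = 5987.
Equity: weight = 2282/5987 = 0.3812; cost = 8.173%.
Debt: weight = 3705/5987 = 0.6188; after-tax cost = 5.57% × (1 − 30%) = 3.8990%.
WACC = 0.3812 × 8.1730% + 0.6188 × 3.8990% = 5.5281%.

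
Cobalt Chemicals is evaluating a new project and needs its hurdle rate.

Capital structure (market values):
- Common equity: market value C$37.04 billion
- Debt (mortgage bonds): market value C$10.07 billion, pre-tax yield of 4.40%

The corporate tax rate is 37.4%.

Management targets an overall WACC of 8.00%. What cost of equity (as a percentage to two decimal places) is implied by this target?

Total capital V = 37.04 + 10.07 = 47.11.
Equity weight = 37.04/47.11 = 0.7862.
Mortgage bonds weight = 10.07/47.11 = 0.2138.
Debt contribution = 0.2138 × 4.4% × (1 − 37.4%) = 0.5888%.
Required equity contribution = 8.0% − 0.5888% = 7.4112%.
Re = 7.4112% / 0.7862 = 9.4261%.

9.43%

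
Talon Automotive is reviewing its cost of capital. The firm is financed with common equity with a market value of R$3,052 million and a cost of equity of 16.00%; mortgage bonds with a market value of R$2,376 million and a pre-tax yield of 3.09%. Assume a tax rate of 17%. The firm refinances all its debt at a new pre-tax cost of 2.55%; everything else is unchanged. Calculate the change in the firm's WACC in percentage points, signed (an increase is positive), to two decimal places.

Current WACC:
Total capital V = 3052 + 2376 = 5428.
Equity: weight = 3052/5428 = 0.5623; cost = 16%.
Mortgage bonds: weight = 2376/5428 = 0.4377; after-tax cost = 3.09% × (1 − 17%) = 2.5647%.
WACC = 0.5623 × 16.0000% + 0.4377 × 2.5647% = 10.1190%.
After the change:
Total capital V = 3052 + 2376 = 5428.
Equity: weight = 3052/5428 = 0.5623; cost = 16%.
Mortgage bonds: weight = 2376/5428 = 0.4377; after-tax cost = 2.55% × (1 − 17%) = 2.1165%.
WACC = 0.5623 × 16.0000% + 0.4377 × 2.1165% = 9.9228%.
Change in WACC = 9.9228% − 10.1190% = -0.1962 pp.

-0.20 pp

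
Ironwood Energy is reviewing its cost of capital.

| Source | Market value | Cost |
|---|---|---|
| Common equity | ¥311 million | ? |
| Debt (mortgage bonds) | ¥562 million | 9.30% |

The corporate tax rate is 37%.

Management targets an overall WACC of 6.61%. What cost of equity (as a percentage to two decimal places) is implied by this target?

Total capital V = 311 + 562 = 873.
Equity weight = 311/873 = 0.3562.
Mortgage bonds weight = 562/873 = 0.6438.
Debt contribution = 0.6438 × 9.3% × (1 − 37%) = 3.7718%.
Required equity contribution = 6.61% − 3.7718% = 2.8382%.
Re = 2.8382% / 0.3562 = 7.9671%.

7.97%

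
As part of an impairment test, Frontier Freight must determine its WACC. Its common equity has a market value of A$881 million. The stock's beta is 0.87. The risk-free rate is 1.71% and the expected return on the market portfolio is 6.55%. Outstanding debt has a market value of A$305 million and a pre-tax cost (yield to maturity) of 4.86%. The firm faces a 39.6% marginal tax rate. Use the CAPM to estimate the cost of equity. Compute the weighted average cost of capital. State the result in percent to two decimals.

5.15%

Market risk premium = 6.55% − 1.71% = 4.84%.
Cost of equity via CAPM: Re = 1.71% + 0.87 × 4.84% = 5.9208%.
Total capital V = 881 + 305 = 1186.
Equity: weight = 881/1186 = 0.7428; cost = 5.9208%.
Debt: weight = 305/1186 = 0.2572; after-tax cost = 4.86% × (1 − 39.6%) = 2.9354%.
WACC = 0.7428 × 5.9208% + 0.2572 × 2.9354% = 5.1531%.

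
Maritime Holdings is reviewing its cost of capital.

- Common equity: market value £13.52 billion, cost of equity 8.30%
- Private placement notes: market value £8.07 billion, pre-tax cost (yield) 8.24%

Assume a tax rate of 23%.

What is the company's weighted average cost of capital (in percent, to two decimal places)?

Total capital V = 13.52 + 8.07 = 21.59.
Equity: weight = 13.52/21.59 = 0.6262; cost = 8.3%.
Private placement notes: weight = 8.07/21.59 = 0.3738; after-tax cost = 8.24% × (1 − 23%) = 6.3448%.
WACC = 0.6262 × 8.3000% + 0.3738 × 6.3448% = 7.5692%.

7.57%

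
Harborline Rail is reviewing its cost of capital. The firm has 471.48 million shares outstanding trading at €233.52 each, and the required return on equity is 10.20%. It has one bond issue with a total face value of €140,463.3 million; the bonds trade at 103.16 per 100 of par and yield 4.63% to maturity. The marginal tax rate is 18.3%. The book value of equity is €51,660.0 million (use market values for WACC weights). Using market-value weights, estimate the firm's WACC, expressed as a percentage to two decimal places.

6.55%

Market value of equity E = 233.52 × 471.48m = 110100.0096m. Market value of debt D = 140463.3m × 103.16/100 = 144901.94028m.
Total capital V = 110100.0096 + 144901.94028 = 255001.94988.
Equity: weight = 110100.0096/255001.94988 = 0.4318; cost = 10.2%.
Bonds outstanding: weight = 144901.94028/255001.94988 = 0.5682; after-tax cost = 4.63% × (1 − 18.3%) = 3.7827%.
WACC = 0.4318 × 10.2000% + 0.5682 × 3.7827% = 6.5534%.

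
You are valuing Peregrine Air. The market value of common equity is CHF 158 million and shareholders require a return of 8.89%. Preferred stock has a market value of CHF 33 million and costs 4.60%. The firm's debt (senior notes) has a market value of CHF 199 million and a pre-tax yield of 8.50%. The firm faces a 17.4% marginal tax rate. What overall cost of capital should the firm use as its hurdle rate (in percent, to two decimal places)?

7.57%

Total capital V = 158 + 33 + 199 = 390.
Equity: weight = 158/390 = 0.4051; cost = 8.89%.
Preferred: weight = 33/390 = 0.0846; cost = 4.6%.
Senior notes: weight = 199/390 = 0.5103; after-tax cost = 8.5% × (1 − 17.4%) = 7.0210%.
WACC = 0.4051 × 8.8900% + 0.0846 × 4.6000% + 0.5103 × 7.0210% = 7.5733%.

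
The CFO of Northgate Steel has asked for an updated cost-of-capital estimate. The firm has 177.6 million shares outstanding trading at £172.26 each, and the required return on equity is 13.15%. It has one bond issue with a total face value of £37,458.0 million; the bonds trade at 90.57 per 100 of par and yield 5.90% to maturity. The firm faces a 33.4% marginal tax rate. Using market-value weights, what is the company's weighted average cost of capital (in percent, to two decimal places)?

Market value of equity E = 172.26 × 177.6m = 30593.376m. Market value of debt D = 37458m × 90.57/100 = 33925.7106m.
Total capital V = 30593.376 + 33925.7106 = 64519.0866.
Equity: weight = 30593.376/64519.0866 = 0.4742; cost = 13.15%.
Bonds outstanding: weight = 33925.7106/64519.0866 = 0.5258; after-tax cost = 5.9% × (1 − 33.4%) = 3.9294%.
WACC = 0.4742 × 13.1500% + 0.5258 × 3.9294% = 8.3016%.

8.30%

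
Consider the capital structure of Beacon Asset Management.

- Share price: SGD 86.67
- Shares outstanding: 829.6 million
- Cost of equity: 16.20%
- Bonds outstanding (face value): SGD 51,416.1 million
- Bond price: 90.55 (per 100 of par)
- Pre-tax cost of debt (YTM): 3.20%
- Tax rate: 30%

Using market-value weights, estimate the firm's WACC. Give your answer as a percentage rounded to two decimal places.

10.71%

Market value of equity E = 86.67 × 829.6m = 71901.432m. Market value of debt D = 51416.1m × 90.55/100 = 46557.27855m.
Total capital V = 71901.432 + 46557.27855 = 118458.71055.
Equity: weight = 71901.432/118458.71055 = 0.6070; cost = 16.2%.
Bonds outstanding: weight = 46557.27855/118458.71055 = 0.3930; after-tax cost = 3.2% × (1 − 30%) = 2.2400%.
WACC = 0.6070 × 16.2000% + 0.3930 × 2.2400% = 10.7134%.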